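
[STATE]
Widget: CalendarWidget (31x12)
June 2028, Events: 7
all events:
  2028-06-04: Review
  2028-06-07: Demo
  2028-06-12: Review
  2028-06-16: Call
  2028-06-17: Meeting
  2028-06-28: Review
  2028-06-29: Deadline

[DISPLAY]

           June 2028           
Mo Tu We Th Fr Sa Su           
          1  2  3  4*          
 5  6  7*  8  9 10 11          
12* 13 14 15 16* 17* 18        
19 20 21 22 23 24 25           
26 27 28* 29* 30               
                               
                               
                               
                               
                               


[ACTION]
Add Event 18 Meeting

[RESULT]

           June 2028           
Mo Tu We Th Fr Sa Su           
          1  2  3  4*          
 5  6  7*  8  9 10 11          
12* 13 14 15 16* 17* 18*       
19 20 21 22 23 24 25           
26 27 28* 29* 30               
                               
                               
                               
                               
                               


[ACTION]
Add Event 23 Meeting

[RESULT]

           June 2028           
Mo Tu We Th Fr Sa Su           
          1  2  3  4*          
 5  6  7*  8  9 10 11          
12* 13 14 15 16* 17* 18*       
19 20 21 22 23* 24 25          
26 27 28* 29* 30               
                               
                               
                               
                               
                               


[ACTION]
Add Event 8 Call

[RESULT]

           June 2028           
Mo Tu We Th Fr Sa Su           
          1  2  3  4*          
 5  6  7*  8*  9 10 11         
12* 13 14 15 16* 17* 18*       
19 20 21 22 23* 24 25          
26 27 28* 29* 30               
                               
                               
                               
                               
                               


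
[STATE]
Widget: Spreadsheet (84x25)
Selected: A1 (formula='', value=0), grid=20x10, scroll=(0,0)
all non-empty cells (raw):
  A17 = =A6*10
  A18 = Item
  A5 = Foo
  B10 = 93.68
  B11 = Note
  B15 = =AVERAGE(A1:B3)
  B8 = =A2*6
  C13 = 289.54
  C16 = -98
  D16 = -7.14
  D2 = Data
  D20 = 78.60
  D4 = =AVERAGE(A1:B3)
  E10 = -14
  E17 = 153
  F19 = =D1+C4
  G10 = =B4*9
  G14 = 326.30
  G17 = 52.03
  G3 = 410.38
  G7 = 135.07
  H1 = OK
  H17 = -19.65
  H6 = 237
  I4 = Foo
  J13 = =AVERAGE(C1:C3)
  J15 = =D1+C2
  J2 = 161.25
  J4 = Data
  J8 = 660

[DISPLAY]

A1:                                                                                 
       A       B       C       D       E       F       G       H       I       J    
------------------------------------------------------------------------------------
  1      [0]       0       0       0       0       0       0OK             0       0
  2        0       0       0Data           0       0       0       0       0  161.25
  3        0       0       0       0       0       0  410.38       0       0       0
  4        0       0       0       0       0       0       0       0Foo     Data    
  5 Foo            0       0       0       0       0       0       0       0       0
  6        0       0       0       0       0       0       0     237       0       0
  7        0       0       0       0       0       0  135.07       0       0       0
  8        0       0       0       0       0       0       0       0       0     660
  9        0       0       0       0       0       0       0       0       0       0
 10        0   93.68       0       0     -14       0       0       0       0       0
 11        0Note           0       0       0       0       0       0       0       0
 12        0       0       0       0       0       0       0       0       0       0
 13        0       0  289.54       0       0       0       0       0       0       0
 14        0       0       0       0       0       0  326.30       0       0       0
 15        0       0       0       0       0       0       0       0       0       0
 16        0       0     -98   -7.14       0       0       0       0       0       0
 17        0       0       0       0     153       0   52.03  -19.65       0       0
 18 Item           0       0       0       0       0       0       0       0       0
 19        0       0       0       0       0       0       0       0       0       0
 20        0       0       0   78.60       0       0       0       0       0       0
                                                                                    
                                                                                    


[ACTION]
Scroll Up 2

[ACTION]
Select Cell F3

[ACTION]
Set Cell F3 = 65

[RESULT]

F3: 65                                                                              
       A       B       C       D       E       F       G       H       I       J    
------------------------------------------------------------------------------------
  1        0       0       0       0       0       0       0OK             0       0
  2        0       0       0Data           0       0       0       0       0  161.25
  3        0       0       0       0       0    [65]  410.38       0       0       0
  4        0       0       0       0       0       0       0       0Foo     Data    
  5 Foo            0       0       0       0       0       0       0       0       0
  6        0       0       0       0       0       0       0     237       0       0
  7        0       0       0       0       0       0  135.07       0       0       0
  8        0       0       0       0       0       0       0       0       0     660
  9        0       0       0       0       0       0       0       0       0       0
 10        0   93.68       0       0     -14       0       0       0       0       0
 11        0Note           0       0       0       0       0       0       0       0
 12        0       0       0       0       0       0       0       0       0       0
 13        0       0  289.54       0       0       0       0       0       0       0
 14        0       0       0       0       0       0  326.30       0       0       0
 15        0       0       0       0       0       0       0       0       0       0
 16        0       0     -98   -7.14       0       0       0       0       0       0
 17        0       0       0       0     153       0   52.03  -19.65       0       0
 18 Item           0       0       0       0       0       0       0       0       0
 19        0       0       0       0       0       0       0       0       0       0
 20        0       0       0   78.60       0       0       0       0       0       0
                                                                                    
                                                                                    


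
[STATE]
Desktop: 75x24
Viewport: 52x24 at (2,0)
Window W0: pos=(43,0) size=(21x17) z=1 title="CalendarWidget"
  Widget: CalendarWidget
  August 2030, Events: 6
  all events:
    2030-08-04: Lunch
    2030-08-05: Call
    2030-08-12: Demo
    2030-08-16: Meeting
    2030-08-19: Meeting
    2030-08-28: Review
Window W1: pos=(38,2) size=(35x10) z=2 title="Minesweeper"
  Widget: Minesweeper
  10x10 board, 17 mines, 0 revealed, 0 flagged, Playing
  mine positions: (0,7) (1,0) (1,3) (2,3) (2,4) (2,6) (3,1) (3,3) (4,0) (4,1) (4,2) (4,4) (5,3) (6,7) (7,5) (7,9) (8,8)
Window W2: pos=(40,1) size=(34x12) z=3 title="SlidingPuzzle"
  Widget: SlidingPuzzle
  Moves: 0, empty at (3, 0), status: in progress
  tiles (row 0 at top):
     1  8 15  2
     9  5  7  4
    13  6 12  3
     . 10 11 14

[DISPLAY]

                                         ┏━━━━━━━━━━
                                      ┏━━━━━━━━━━━━━
                                    ┏━┃ SlidingPuzzl
                                    ┃ ┠─────────────
                                    ┠─┃┌────┬────┬──
                                    ┃■┃│  1 │  8 │ 1
                                    ┃■┃├────┼────┼──
                                    ┃■┃│  9 │  5 │  
                                    ┃■┃├────┼────┼──
                                    ┃■┃│ 13 │  6 │ 1
                                    ┃■┃├────┼────┼──
                                    ┗━┃│    │ 10 │ 1
                                      ┗━━━━━━━━━━━━━
                                         ┃          
                                         ┃          
                                         ┃          
                                         ┗━━━━━━━━━━
                                                    
                                                    
                                                    
                                                    
                                                    
                                                    
                                                    


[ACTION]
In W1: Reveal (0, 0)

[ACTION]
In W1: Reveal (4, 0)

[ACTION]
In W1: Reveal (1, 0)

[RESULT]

                                         ┏━━━━━━━━━━
                                      ┏━━━━━━━━━━━━━
                                    ┏━┃ SlidingPuzzl
                                    ┃ ┠─────────────
                                    ┠─┃┌────┬────┬──
                                    ┃1┃│  1 │  8 │ 1
                                    ┃✹┃├────┼────┼──
                                    ┃■┃│  9 │  5 │  
                                    ┃■┃├────┼────┼──
                                    ┃✹┃│ 13 │  6 │ 1
                                    ┃■┃├────┼────┼──
                                    ┗━┃│    │ 10 │ 1
                                      ┗━━━━━━━━━━━━━
                                         ┃          
                                         ┃          
                                         ┃          
                                         ┗━━━━━━━━━━
                                                    
                                                    
                                                    
                                                    
                                                    
                                                    
                                                    


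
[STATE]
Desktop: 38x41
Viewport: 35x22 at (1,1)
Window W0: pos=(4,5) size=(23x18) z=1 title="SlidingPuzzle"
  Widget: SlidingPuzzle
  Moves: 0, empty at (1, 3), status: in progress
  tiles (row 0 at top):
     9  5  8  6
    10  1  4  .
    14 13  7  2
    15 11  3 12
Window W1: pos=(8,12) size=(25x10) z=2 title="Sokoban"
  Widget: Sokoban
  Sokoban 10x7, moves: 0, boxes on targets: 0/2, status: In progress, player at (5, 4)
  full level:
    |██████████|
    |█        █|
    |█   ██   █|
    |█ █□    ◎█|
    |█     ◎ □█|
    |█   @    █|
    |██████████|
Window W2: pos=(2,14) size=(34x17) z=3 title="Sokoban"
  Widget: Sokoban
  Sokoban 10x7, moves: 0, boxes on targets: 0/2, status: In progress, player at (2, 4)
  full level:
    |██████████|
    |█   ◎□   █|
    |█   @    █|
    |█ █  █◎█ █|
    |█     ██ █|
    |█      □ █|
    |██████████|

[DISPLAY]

                                   
                                   
                                   
                                   
   ┏━━━━━━━━━━━━━━━━━━━━━┓         
   ┃ SlidingPuzzle       ┃         
   ┠─────────────────────┨         
   ┃┌────┬────┬────┬────┐┃         
   ┃│  9 │  5 │  8 │  6 │┃         
   ┃├────┼────┼────┼────┤┃         
   ┃│ 10 │  1 │  4 │    │┃         
   ┃├──┏━━━━━━━━━━━━━━━━━━━━━━━┓   
   ┃│ 1┃ Sokoban               ┃   
 ┏━━━━━━━━━━━━━━━━━━━━━━━━━━━━━━━━┓
 ┃ Sokoban                        ┃
 ┠────────────────────────────────┨
 ┃██████████                      ┃
 ┃█   ◎□   █                      ┃
 ┃█   @    █                      ┃
 ┃█ █  █◎█ █                      ┃
 ┃█     ██ █                      ┃
 ┃█      □ █                      ┃


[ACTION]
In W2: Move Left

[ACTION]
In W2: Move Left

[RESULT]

                                   
                                   
                                   
                                   
   ┏━━━━━━━━━━━━━━━━━━━━━┓         
   ┃ SlidingPuzzle       ┃         
   ┠─────────────────────┨         
   ┃┌────┬────┬────┬────┐┃         
   ┃│  9 │  5 │  8 │  6 │┃         
   ┃├────┼────┼────┼────┤┃         
   ┃│ 10 │  1 │  4 │    │┃         
   ┃├──┏━━━━━━━━━━━━━━━━━━━━━━━┓   
   ┃│ 1┃ Sokoban               ┃   
 ┏━━━━━━━━━━━━━━━━━━━━━━━━━━━━━━━━┓
 ┃ Sokoban                        ┃
 ┠────────────────────────────────┨
 ┃██████████                      ┃
 ┃█   ◎□   █                      ┃
 ┃█ @      █                      ┃
 ┃█ █  █◎█ █                      ┃
 ┃█     ██ █                      ┃
 ┃█      □ █                      ┃


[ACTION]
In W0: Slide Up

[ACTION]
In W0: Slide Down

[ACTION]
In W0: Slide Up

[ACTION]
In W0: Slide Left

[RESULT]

                                   
                                   
                                   
                                   
   ┏━━━━━━━━━━━━━━━━━━━━━┓         
   ┃ SlidingPuzzle       ┃         
   ┠─────────────────────┨         
   ┃┌────┬────┬────┬────┐┃         
   ┃│  9 │  5 │  8 │  6 │┃         
   ┃├────┼────┼────┼────┤┃         
   ┃│ 10 │  1 │  4 │  2 │┃         
   ┃├──┏━━━━━━━━━━━━━━━━━━━━━━━┓   
   ┃│ 1┃ Sokoban               ┃   
 ┏━━━━━━━━━━━━━━━━━━━━━━━━━━━━━━━━┓
 ┃ Sokoban                        ┃
 ┠────────────────────────────────┨
 ┃██████████                      ┃
 ┃█   ◎□   █                      ┃
 ┃█ @      █                      ┃
 ┃█ █  █◎█ █                      ┃
 ┃█     ██ █                      ┃
 ┃█      □ █                      ┃


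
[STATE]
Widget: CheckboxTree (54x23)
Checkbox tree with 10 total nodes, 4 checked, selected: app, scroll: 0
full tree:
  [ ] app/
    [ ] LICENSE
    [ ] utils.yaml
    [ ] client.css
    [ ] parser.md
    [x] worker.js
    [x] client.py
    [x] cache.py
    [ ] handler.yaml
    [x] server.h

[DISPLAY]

>[-] app/                                             
   [ ] LICENSE                                        
   [ ] utils.yaml                                     
   [ ] client.css                                     
   [ ] parser.md                                      
   [x] worker.js                                      
   [x] client.py                                      
   [x] cache.py                                       
   [ ] handler.yaml                                   
   [x] server.h                                       
                                                      
                                                      
                                                      
                                                      
                                                      
                                                      
                                                      
                                                      
                                                      
                                                      
                                                      
                                                      
                                                      


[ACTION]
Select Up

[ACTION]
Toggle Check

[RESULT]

>[x] app/                                             
   [x] LICENSE                                        
   [x] utils.yaml                                     
   [x] client.css                                     
   [x] parser.md                                      
   [x] worker.js                                      
   [x] client.py                                      
   [x] cache.py                                       
   [x] handler.yaml                                   
   [x] server.h                                       
                                                      
                                                      
                                                      
                                                      
                                                      
                                                      
                                                      
                                                      
                                                      
                                                      
                                                      
                                                      
                                                      


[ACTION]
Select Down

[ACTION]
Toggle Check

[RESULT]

 [-] app/                                             
>  [ ] LICENSE                                        
   [x] utils.yaml                                     
   [x] client.css                                     
   [x] parser.md                                      
   [x] worker.js                                      
   [x] client.py                                      
   [x] cache.py                                       
   [x] handler.yaml                                   
   [x] server.h                                       
                                                      
                                                      
                                                      
                                                      
                                                      
                                                      
                                                      
                                                      
                                                      
                                                      
                                                      
                                                      
                                                      


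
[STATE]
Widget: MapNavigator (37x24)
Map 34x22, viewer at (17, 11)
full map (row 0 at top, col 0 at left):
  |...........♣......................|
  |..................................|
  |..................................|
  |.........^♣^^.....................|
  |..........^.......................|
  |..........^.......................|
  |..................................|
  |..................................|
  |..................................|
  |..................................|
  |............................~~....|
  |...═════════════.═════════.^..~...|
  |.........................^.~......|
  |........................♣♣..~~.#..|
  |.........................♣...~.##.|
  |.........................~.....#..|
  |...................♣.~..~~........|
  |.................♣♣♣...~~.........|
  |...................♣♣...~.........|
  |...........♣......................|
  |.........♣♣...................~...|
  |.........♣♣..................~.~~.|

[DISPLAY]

                                     
 ...........♣......................  
 ..................................  
 ..................................  
 .........^♣^^.....................  
 ..........^.......................  
 ..........^.......................  
 ..................................  
 ..................................  
 ..................................  
 ..................................  
 ............................~~....  
 ...═════════════.@════════.^..~...  
 .........................^.~......  
 ........................♣♣..~~.#..  
 .........................♣...~.##.  
 .........................~.....#..  
 ...................♣.~..~~........  
 .................♣♣♣...~~.........  
 ...................♣♣...~.........  
 ...........♣......................  
 .........♣♣...................~...  
 .........♣♣..................~.~~.  
                                     


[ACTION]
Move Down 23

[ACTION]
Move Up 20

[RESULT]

                                     
                                     
                                     
                                     
                                     
                                     
                                     
                                     
                                     
                                     
                                     
 ...........♣......................  
 .................@................  
 ..................................  
 .........^♣^^.....................  
 ..........^.......................  
 ..........^.......................  
 ..................................  
 ..................................  
 ..................................  
 ..................................  
 ............................~~....  
 ...═════════════.═════════.^..~...  
 .........................^.~......  


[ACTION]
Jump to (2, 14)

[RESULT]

                .....................
                .........^♣^^........
                ..........^..........
                ..........^..........
                .....................
                .....................
                .....................
                .....................
                .....................
                ...═════════════.════
                .....................
                .....................
                ..@..................
                .....................
                ...................♣.
                .................♣♣♣.
                ...................♣♣
                ...........♣.........
                .........♣♣..........
                .........♣♣..........
                                     
                                     
                                     
                                     


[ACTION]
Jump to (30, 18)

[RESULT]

......................               
......................               
......................               
......................               
................~~....               
════.═════════.^..~...               
.............^.~......               
............♣♣..~~.#..               
.............♣...~.##.               
.............~.....#..               
.......♣.~..~~........               
.....♣♣♣...~~.........               
.......♣♣...~.....@...               
......................               
..................~...               
.................~.~~.               
                                     
                                     
                                     
                                     
                                     
                                     
                                     
                                     


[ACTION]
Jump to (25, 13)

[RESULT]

...........................          
...........................          
..^♣^^.....................          
...^.......................          
...^.......................          
...........................          
...........................          
...........................          
...........................          
.....................~~....          
═════════.═════════.^..~...          
..................^.~......          
.................♣@..~~.#..          
..................♣...~.##.          
..................~.....#..          
............♣.~..~~........          
..........♣♣♣...~~.........          
............♣♣...~.........          
....♣......................          
..♣♣...................~...          
..♣♣..................~.~~.          
                                     
                                     
                                     


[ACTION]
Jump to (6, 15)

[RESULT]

            .........^♣^^............
            ..........^..............
            ..........^..............
            .........................
            .........................
            .........................
            .........................
            .........................
            ...═════════════.════════
            .........................
            ........................♣
            .........................
            ......@..................
            ...................♣.~..~
            .................♣♣♣...~~
            ...................♣♣...~
            ...........♣.............
            .........♣♣..............
            .........♣♣..............
                                     
                                     
                                     
                                     
                                     


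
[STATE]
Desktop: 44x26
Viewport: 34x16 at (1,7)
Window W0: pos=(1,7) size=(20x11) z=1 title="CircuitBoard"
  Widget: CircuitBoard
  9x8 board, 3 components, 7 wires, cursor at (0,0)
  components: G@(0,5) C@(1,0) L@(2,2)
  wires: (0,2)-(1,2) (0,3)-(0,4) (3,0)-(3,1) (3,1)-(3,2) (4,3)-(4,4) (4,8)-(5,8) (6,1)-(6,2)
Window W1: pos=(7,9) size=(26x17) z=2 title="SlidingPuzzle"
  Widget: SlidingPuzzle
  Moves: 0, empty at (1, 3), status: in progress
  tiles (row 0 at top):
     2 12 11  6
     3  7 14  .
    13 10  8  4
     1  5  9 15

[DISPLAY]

┏━━━━━━━━━━━━━━━━━━┓              
┃ CircuitBoard     ┃              
┠─────┏━━━━━━━━━━━━━━━━━━━━━━━━┓  
┃   0 ┃ SlidingPuzzle          ┃  
┃0  [.┠────────────────────────┨  
┃     ┃┌────┬────┬────┬────┐   ┃  
┃1   C┃│  2 │ 12 │ 11 │  6 │   ┃  
┃     ┃├────┼────┼────┼────┤   ┃  
┃2    ┃│  3 │  7 │ 14 │    │   ┃  
┃     ┃├────┼────┼────┼────┤   ┃  
┗━━━━━┃│ 13 │ 10 │  8 │  4 │   ┃  
      ┃├────┼────┼────┼────┤   ┃  
      ┃│  1 │  5 │  9 │ 15 │   ┃  
      ┃└────┴────┴────┴────┘   ┃  
      ┃Moves: 0                ┃  
      ┃                        ┃  


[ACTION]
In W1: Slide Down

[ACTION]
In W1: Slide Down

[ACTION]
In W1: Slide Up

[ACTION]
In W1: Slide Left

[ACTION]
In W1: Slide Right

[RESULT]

┏━━━━━━━━━━━━━━━━━━┓              
┃ CircuitBoard     ┃              
┠─────┏━━━━━━━━━━━━━━━━━━━━━━━━┓  
┃   0 ┃ SlidingPuzzle          ┃  
┃0  [.┠────────────────────────┨  
┃     ┃┌────┬────┬────┬────┐   ┃  
┃1   C┃│  2 │ 12 │ 11 │  6 │   ┃  
┃     ┃├────┼────┼────┼────┤   ┃  
┃2    ┃│  3 │  7 │    │ 14 │   ┃  
┃     ┃├────┼────┼────┼────┤   ┃  
┗━━━━━┃│ 13 │ 10 │  8 │  4 │   ┃  
      ┃├────┼────┼────┼────┤   ┃  
      ┃│  1 │  5 │  9 │ 15 │   ┃  
      ┃└────┴────┴────┴────┘   ┃  
      ┃Moves: 3                ┃  
      ┃                        ┃  


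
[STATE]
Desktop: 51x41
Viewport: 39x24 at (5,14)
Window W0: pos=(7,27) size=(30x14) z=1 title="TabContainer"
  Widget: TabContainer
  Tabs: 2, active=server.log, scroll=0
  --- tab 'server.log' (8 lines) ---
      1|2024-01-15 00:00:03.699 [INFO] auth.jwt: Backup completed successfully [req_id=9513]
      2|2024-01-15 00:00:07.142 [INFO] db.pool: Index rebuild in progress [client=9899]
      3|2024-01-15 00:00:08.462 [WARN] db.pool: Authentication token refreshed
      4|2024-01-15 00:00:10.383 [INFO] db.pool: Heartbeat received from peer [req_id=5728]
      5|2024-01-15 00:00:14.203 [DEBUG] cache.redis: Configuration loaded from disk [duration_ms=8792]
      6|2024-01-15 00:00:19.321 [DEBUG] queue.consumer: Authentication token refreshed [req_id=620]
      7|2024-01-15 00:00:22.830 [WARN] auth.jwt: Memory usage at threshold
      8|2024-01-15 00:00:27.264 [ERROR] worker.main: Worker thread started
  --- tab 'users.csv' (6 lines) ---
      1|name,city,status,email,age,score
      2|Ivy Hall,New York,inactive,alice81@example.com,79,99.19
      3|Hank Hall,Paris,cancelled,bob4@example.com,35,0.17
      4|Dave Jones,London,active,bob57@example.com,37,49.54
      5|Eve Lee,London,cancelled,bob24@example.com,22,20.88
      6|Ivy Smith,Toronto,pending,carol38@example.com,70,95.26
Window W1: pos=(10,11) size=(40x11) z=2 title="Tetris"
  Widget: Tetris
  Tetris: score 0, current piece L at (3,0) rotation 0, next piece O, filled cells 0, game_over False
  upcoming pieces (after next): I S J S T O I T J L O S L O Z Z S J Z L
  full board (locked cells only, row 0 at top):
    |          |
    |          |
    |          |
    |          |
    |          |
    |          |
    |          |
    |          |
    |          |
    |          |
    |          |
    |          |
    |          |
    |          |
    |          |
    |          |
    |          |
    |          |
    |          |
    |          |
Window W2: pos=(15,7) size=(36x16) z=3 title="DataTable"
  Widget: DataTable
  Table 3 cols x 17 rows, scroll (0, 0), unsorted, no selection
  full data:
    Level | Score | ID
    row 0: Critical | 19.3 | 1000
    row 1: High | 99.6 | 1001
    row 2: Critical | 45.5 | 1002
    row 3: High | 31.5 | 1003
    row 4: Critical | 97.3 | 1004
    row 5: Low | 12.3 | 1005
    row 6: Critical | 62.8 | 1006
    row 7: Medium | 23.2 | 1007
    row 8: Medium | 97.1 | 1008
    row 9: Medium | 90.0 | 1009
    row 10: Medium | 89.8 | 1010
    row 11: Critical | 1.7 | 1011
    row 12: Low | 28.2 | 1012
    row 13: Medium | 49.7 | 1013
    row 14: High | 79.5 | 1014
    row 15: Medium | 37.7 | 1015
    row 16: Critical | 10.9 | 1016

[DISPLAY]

     ┃    ┃Critical│45.5 │1002         
     ┃    ┃High    │31.5 │1003         
     ┃    ┃Critical│97.3 │1004         
     ┃    ┃Low     │12.3 │1005         
     ┃    ┃Critical│62.8 │1006         
     ┃    ┃Medium  │23.2 │1007         
     ┃    ┃Medium  │97.1 │1008         
     ┗━━━━┃Medium  │90.0 │1009         
          ┗━━━━━━━━━━━━━━━━━━━━━━━━━━━━
                                       
                                       
                                       
                                       
  ┏━━━━━━━━━━━━━━━━━━━━━━━━━━━━┓       
  ┃ TabContainer               ┃       
  ┠────────────────────────────┨       
  ┃[server.log]│ users.csv     ┃       
  ┃────────────────────────────┃       
  ┃2024-01-15 00:00:03.699 [INF┃       
  ┃2024-01-15 00:00:07.142 [INF┃       
  ┃2024-01-15 00:00:08.462 [WAR┃       
  ┃2024-01-15 00:00:10.383 [INF┃       
  ┃2024-01-15 00:00:14.203 [DEB┃       
  ┃2024-01-15 00:00:19.321 [DEB┃       


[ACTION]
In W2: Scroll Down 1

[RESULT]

     ┃    ┃High    │31.5 │1003         
     ┃    ┃Critical│97.3 │1004         
     ┃    ┃Low     │12.3 │1005         
     ┃    ┃Critical│62.8 │1006         
     ┃    ┃Medium  │23.2 │1007         
     ┃    ┃Medium  │97.1 │1008         
     ┃    ┃Medium  │90.0 │1009         
     ┗━━━━┃Medium  │89.8 │1010         
          ┗━━━━━━━━━━━━━━━━━━━━━━━━━━━━
                                       
                                       
                                       
                                       
  ┏━━━━━━━━━━━━━━━━━━━━━━━━━━━━┓       
  ┃ TabContainer               ┃       
  ┠────────────────────────────┨       
  ┃[server.log]│ users.csv     ┃       
  ┃────────────────────────────┃       
  ┃2024-01-15 00:00:03.699 [INF┃       
  ┃2024-01-15 00:00:07.142 [INF┃       
  ┃2024-01-15 00:00:08.462 [WAR┃       
  ┃2024-01-15 00:00:10.383 [INF┃       
  ┃2024-01-15 00:00:14.203 [DEB┃       
  ┃2024-01-15 00:00:19.321 [DEB┃       


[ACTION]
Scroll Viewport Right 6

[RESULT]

    ┃High    │31.5 │1003               
    ┃Critical│97.3 │1004               
    ┃Low     │12.3 │1005               
    ┃Critical│62.8 │1006               
    ┃Medium  │23.2 │1007               
    ┃Medium  │97.1 │1008               
    ┃Medium  │90.0 │1009               
━━━━┃Medium  │89.8 │1010               
    ┗━━━━━━━━━━━━━━━━━━━━━━━━━━━━━━━━━━
                                       
                                       
                                       
                                       
━━━━━━━━━━━━━━━━━━━━━━━━━┓             
bContainer               ┃             
─────────────────────────┨             
rver.log]│ users.csv     ┃             
─────────────────────────┃             
4-01-15 00:00:03.699 [INF┃             
4-01-15 00:00:07.142 [INF┃             
4-01-15 00:00:08.462 [WAR┃             
4-01-15 00:00:10.383 [INF┃             
4-01-15 00:00:14.203 [DEB┃             
4-01-15 00:00:19.321 [DEB┃             


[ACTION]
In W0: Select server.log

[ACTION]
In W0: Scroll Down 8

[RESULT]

    ┃High    │31.5 │1003               
    ┃Critical│97.3 │1004               
    ┃Low     │12.3 │1005               
    ┃Critical│62.8 │1006               
    ┃Medium  │23.2 │1007               
    ┃Medium  │97.1 │1008               
    ┃Medium  │90.0 │1009               
━━━━┃Medium  │89.8 │1010               
    ┗━━━━━━━━━━━━━━━━━━━━━━━━━━━━━━━━━━
                                       
                                       
                                       
                                       
━━━━━━━━━━━━━━━━━━━━━━━━━┓             
bContainer               ┃             
─────────────────────────┨             
rver.log]│ users.csv     ┃             
─────────────────────────┃             
4-01-15 00:00:27.264 [ERR┃             
                         ┃             
                         ┃             
                         ┃             
                         ┃             
                         ┃             


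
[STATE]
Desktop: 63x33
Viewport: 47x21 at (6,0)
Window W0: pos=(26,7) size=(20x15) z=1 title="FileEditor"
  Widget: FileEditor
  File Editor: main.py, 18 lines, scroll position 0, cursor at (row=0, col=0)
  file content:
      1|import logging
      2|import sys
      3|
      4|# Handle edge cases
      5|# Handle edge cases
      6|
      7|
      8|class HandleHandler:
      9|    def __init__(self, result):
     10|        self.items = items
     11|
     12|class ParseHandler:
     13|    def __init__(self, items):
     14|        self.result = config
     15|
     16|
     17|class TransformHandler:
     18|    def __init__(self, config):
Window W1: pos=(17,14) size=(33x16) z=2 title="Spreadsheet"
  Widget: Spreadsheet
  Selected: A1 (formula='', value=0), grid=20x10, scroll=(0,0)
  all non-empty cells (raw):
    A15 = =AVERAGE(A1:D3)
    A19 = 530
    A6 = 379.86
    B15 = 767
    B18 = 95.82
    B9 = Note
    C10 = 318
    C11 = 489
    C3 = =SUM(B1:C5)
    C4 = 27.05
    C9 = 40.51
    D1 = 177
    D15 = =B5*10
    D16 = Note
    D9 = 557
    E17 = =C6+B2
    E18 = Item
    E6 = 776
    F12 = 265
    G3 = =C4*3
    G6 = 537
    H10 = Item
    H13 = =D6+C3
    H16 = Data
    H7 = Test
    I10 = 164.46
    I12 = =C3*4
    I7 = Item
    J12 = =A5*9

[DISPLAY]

                                               
                                               
                                               
                                               
                                               
                                               
                                               
                    ┏━━━━━━━━━━━━━━━━━━┓       
                    ┃ FileEditor       ┃       
                    ┠──────────────────┨       
                    ┃█mport logging   ▲┃       
                    ┃import sys       █┃       
                    ┃                 ░┃       
                    ┃# Handle edge cas░┃       
           ┏━━━━━━━━━━━━━━━━━━━━━━━━━━━━━━━┓   
           ┃ Spreadsheet                   ┃   
           ┠───────────────────────────────┨   
           ┃A1:                            ┃   
           ┃       A       B       C       ┃   
           ┃-------------------------------┃   
           ┃  1      [0]       0       0   ┃   


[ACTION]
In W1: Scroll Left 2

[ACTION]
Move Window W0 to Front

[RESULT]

                                               
                                               
                                               
                                               
                                               
                                               
                                               
                    ┏━━━━━━━━━━━━━━━━━━┓       
                    ┃ FileEditor       ┃       
                    ┠──────────────────┨       
                    ┃█mport logging   ▲┃       
                    ┃import sys       █┃       
                    ┃                 ░┃       
                    ┃# Handle edge cas░┃       
           ┏━━━━━━━━┃# Handle edge cas░┃━━━┓   
           ┃ Spreads┃                 ░┃   ┃   
           ┠────────┃                 ░┃───┨   
           ┃A1:     ┃class HandleHandl░┃   ┃   
           ┃       A┃    def __init__(░┃   ┃   
           ┃--------┃        self.item░┃---┃   
           ┃  1     ┃                 ▼┃   ┃   


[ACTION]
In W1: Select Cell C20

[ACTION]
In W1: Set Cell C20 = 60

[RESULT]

                                               
                                               
                                               
                                               
                                               
                                               
                                               
                    ┏━━━━━━━━━━━━━━━━━━┓       
                    ┃ FileEditor       ┃       
                    ┠──────────────────┨       
                    ┃█mport logging   ▲┃       
                    ┃import sys       █┃       
                    ┃                 ░┃       
                    ┃# Handle edge cas░┃       
           ┏━━━━━━━━┃# Handle edge cas░┃━━━┓   
           ┃ Spreads┃                 ░┃   ┃   
           ┠────────┃                 ░┃───┨   
           ┃C20: 60 ┃class HandleHandl░┃   ┃   
           ┃       A┃    def __init__(░┃   ┃   
           ┃--------┃        self.item░┃---┃   
           ┃  1     ┃                 ▼┃   ┃   
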